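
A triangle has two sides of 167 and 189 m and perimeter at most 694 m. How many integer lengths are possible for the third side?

Triangle inequality: 22 < x < 356. Perimeter ≤ 694 gives x ≤ 694 − 167 − 189 = 338.
So 22 < x ≤ 338; integers 23 through 338: 316 values.

316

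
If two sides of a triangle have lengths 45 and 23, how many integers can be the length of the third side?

The third side lies in the open interval (22, 68).
Integers from 23 to 67 inclusive: 67 − 23 + 1 = 45.

45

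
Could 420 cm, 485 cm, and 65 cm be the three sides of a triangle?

No

The two shorter sides sum to 485, exactly equal to the longest side 485.
That gives only a degenerate (flat) triangle — the inequality must be strict.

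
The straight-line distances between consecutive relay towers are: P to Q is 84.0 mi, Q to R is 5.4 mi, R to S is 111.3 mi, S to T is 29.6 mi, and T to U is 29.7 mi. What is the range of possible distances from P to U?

The maximum is all hops collinear in one direction: 84.0 + 5.4 + 111.3 + 29.6 + 29.7 = 260.0.
The longest hop is 111.3; the others sum to 148.7. Since 111.3 ≤ 148.7, the path can fold back on itself completely, so the minimum distance is 0.

0 ≤ PU ≤ 260.0 mi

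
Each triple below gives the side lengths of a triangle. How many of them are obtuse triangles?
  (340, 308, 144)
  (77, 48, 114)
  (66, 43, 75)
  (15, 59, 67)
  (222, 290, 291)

2

(340,308,144): 144²+308² = 115600 = 340² → right
(77,48,114): 48²+77² = 8233 < 12996 = 114² → obtuse
(66,43,75): 43²+66² = 6205 > 5625 = 75² → acute
(15,59,67): 15²+59² = 3706 < 4489 = 67² → obtuse
(222,290,291): 222²+290² = 133384 > 84681 = 291² → acute
2 of the 5 are obtuse.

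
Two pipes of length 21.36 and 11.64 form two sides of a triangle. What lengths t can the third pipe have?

By the triangle inequality, t must be less than 21.36 + 11.64 = 33.00 and greater than |21.36 − 11.64| = 9.72.

9.72 < t < 33.00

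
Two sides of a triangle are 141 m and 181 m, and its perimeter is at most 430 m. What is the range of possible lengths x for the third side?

Triangle inequality alone gives 40 < x < 322.
The perimeter condition gives x ≤ 430 − 141 − 181 = 108.
Intersecting the two: 40 < x ≤ 108.

40 < x ≤ 108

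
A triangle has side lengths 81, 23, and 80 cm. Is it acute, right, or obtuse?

Compare the square of the longest side to the sum of squares of the other two: 23² + 80² = 6929 > 6561 = 81².

acute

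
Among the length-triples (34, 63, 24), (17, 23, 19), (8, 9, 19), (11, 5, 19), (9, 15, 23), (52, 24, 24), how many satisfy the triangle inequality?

(24,34,63): 24+34 ≤ 63 → not valid
(17,19,23): 17+19 > 23 → valid
(8,9,19): 8+9 ≤ 19 → not valid
(5,11,19): 5+11 ≤ 19 → not valid
(9,15,23): 9+15 > 23 → valid
(24,24,52): 24+24 ≤ 52 → not valid
2 of the 6 triples form a triangle.

2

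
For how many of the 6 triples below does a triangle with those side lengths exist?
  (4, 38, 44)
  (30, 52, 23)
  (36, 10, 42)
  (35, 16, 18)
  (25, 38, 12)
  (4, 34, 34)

3

(4,38,44): 4+38 ≤ 44 → not valid
(23,30,52): 23+30 > 52 → valid
(10,36,42): 10+36 > 42 → valid
(16,18,35): 16+18 ≤ 35 → not valid
(12,25,38): 12+25 ≤ 38 → not valid
(4,34,34): 4+34 > 34 → valid
3 of the 6 triples form a triangle.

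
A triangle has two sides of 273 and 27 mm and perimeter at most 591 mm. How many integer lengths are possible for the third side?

Triangle inequality: 246 < x < 300. Perimeter ≤ 591 gives x ≤ 591 − 273 − 27 = 291.
So 246 < x ≤ 291; integers 247 through 291: 45 values.

45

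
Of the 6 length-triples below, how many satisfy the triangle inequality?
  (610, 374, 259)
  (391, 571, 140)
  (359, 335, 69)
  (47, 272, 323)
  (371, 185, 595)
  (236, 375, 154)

3

(259,374,610): 259+374 > 610 → valid
(140,391,571): 140+391 ≤ 571 → not valid
(69,335,359): 69+335 > 359 → valid
(47,272,323): 47+272 ≤ 323 → not valid
(185,371,595): 185+371 ≤ 595 → not valid
(154,236,375): 154+236 > 375 → valid
3 of the 6 triples form a triangle.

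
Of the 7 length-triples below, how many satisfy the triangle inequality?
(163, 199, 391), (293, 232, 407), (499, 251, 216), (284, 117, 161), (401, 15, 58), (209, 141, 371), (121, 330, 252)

(163,199,391): 163+199 ≤ 391 → not valid
(232,293,407): 232+293 > 407 → valid
(216,251,499): 216+251 ≤ 499 → not valid
(117,161,284): 117+161 ≤ 284 → not valid
(15,58,401): 15+58 ≤ 401 → not valid
(141,209,371): 141+209 ≤ 371 → not valid
(121,252,330): 121+252 > 330 → valid
2 of the 7 triples form a triangle.

2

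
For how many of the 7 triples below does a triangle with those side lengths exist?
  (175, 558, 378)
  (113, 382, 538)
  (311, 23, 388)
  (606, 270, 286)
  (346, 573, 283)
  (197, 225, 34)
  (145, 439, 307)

3

(175,378,558): 175+378 ≤ 558 → not valid
(113,382,538): 113+382 ≤ 538 → not valid
(23,311,388): 23+311 ≤ 388 → not valid
(270,286,606): 270+286 ≤ 606 → not valid
(283,346,573): 283+346 > 573 → valid
(34,197,225): 34+197 > 225 → valid
(145,307,439): 145+307 > 439 → valid
3 of the 7 triples form a triangle.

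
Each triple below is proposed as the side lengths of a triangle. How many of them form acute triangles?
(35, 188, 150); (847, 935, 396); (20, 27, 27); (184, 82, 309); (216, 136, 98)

(35,188,150): 35+150 ≤ 188, not a triangle
(847,935,396): 396²+847² = 874225 = 935² → right
(20,27,27): 20²+27² = 1129 > 729 = 27² → acute
(184,82,309): 82+184 ≤ 309, not a triangle
(216,136,98): 98²+136² = 28100 < 46656 = 216² → obtuse
1 of the 5 is acute.

1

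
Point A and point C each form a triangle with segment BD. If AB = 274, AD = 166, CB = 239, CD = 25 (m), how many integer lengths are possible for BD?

49

From triangle ABD: 108 < BD < 440.
From triangle CBD: 214 < BD < 264.
Intersection: 214 < BD < 264, so integers 215 through 263: 49 values.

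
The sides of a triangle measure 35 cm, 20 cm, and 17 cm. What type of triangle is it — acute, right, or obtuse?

obtuse

Compare the square of the longest side to the sum of squares of the other two: 17² + 20² = 689 < 1225 = 35².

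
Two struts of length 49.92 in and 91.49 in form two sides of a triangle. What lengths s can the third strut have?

By the triangle inequality, s must be less than 49.92 + 91.49 = 141.41 and greater than |49.92 − 91.49| = 41.57.

41.57 < s < 141.41 (in)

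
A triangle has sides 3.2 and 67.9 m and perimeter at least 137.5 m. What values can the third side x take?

66.4 ≤ x < 71.1 m

Triangle inequality alone gives 64.7 < x < 71.1.
The perimeter condition gives x ≥ 137.5 − 3.2 − 67.9 = 66.4.
Intersecting the two: 66.4 ≤ x < 71.1.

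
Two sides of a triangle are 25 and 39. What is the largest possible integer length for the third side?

63

The third side must be strictly less than 25 + 39 = 64.
The largest integer below 64 is 63.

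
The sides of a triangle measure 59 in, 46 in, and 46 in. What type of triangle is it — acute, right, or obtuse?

acute

Compare the square of the longest side to the sum of squares of the other two: 46² + 46² = 4232 > 3481 = 59².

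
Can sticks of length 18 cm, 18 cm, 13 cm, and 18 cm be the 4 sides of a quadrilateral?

A quadrilateral exists iff every side is shorter than the sum of the others — equivalently, the longest side is less than the sum of the rest.
Longest side 18 < 49 (sum of the remaining 3), so yes.

Yes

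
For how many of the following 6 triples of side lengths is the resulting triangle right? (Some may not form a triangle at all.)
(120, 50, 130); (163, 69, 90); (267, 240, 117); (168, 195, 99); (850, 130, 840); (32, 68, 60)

(120,50,130): 50²+120² = 16900 = 130² → right
(163,69,90): 69+90 ≤ 163, not a triangle
(267,240,117): 117²+240² = 71289 = 267² → right
(168,195,99): 99²+168² = 38025 = 195² → right
(850,130,840): 130²+840² = 722500 = 850² → right
(32,68,60): 32²+60² = 4624 = 68² → right
5 of the 6 are right.

5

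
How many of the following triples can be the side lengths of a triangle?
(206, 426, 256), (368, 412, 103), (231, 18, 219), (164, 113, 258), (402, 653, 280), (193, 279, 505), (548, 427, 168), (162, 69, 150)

7

(206,256,426): 206+256 > 426 → valid
(103,368,412): 103+368 > 412 → valid
(18,219,231): 18+219 > 231 → valid
(113,164,258): 113+164 > 258 → valid
(280,402,653): 280+402 > 653 → valid
(193,279,505): 193+279 ≤ 505 → not valid
(168,427,548): 168+427 > 548 → valid
(69,150,162): 69+150 > 162 → valid
7 of the 8 triples form a triangle.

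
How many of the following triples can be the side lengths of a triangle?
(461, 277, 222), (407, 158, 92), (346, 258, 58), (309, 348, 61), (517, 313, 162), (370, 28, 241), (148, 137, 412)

2

(222,277,461): 222+277 > 461 → valid
(92,158,407): 92+158 ≤ 407 → not valid
(58,258,346): 58+258 ≤ 346 → not valid
(61,309,348): 61+309 > 348 → valid
(162,313,517): 162+313 ≤ 517 → not valid
(28,241,370): 28+241 ≤ 370 → not valid
(137,148,412): 137+148 ≤ 412 → not valid
2 of the 7 triples form a triangle.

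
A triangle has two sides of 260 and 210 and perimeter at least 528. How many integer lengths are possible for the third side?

Triangle inequality: 50 < x < 470. Perimeter ≥ 528 gives x ≥ 528 − 260 − 210 = 58.
So 58 ≤ x < 470; integers 58 through 469: 412 values.

412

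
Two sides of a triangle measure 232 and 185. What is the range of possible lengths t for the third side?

47 < t < 417

By the triangle inequality, t must be less than 232 + 185 = 417 and greater than |232 − 185| = 47.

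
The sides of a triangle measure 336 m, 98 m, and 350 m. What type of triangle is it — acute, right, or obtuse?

right

Compare the square of the longest side to the sum of squares of the other two: 98² + 336² = 122500 = 350².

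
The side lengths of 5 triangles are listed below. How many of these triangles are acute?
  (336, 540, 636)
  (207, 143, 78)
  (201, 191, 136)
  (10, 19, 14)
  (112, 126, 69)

(336,540,636): 336²+540² = 404496 = 636² → right
(207,143,78): 78²+143² = 26533 < 42849 = 207² → obtuse
(201,191,136): 136²+191² = 54977 > 40401 = 201² → acute
(10,19,14): 10²+14² = 296 < 361 = 19² → obtuse
(112,126,69): 69²+112² = 17305 > 15876 = 126² → acute
2 of the 5 are acute.

2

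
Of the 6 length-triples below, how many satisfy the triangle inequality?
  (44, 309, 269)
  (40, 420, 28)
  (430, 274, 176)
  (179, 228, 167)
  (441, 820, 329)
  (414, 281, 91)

3

(44,269,309): 44+269 > 309 → valid
(28,40,420): 28+40 ≤ 420 → not valid
(176,274,430): 176+274 > 430 → valid
(167,179,228): 167+179 > 228 → valid
(329,441,820): 329+441 ≤ 820 → not valid
(91,281,414): 91+281 ≤ 414 → not valid
3 of the 6 triples form a triangle.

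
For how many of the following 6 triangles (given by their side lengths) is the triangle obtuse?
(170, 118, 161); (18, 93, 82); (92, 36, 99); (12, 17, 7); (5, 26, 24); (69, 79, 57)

4

(170,118,161): 118²+161² = 39845 > 28900 = 170² → acute
(18,93,82): 18²+82² = 7048 < 8649 = 93² → obtuse
(92,36,99): 36²+92² = 9760 < 9801 = 99² → obtuse
(12,17,7): 7²+12² = 193 < 289 = 17² → obtuse
(5,26,24): 5²+24² = 601 < 676 = 26² → obtuse
(69,79,57): 57²+69² = 8010 > 6241 = 79² → acute
4 of the 6 are obtuse.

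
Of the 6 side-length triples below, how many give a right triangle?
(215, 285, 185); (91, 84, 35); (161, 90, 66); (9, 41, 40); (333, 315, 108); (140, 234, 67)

(215,285,185): 185²+215² = 80450 < 81225 = 285² → obtuse
(91,84,35): 35²+84² = 8281 = 91² → right
(161,90,66): 66+90 ≤ 161, not a triangle
(9,41,40): 9²+40² = 1681 = 41² → right
(333,315,108): 108²+315² = 110889 = 333² → right
(140,234,67): 67+140 ≤ 234, not a triangle
3 of the 6 are right.

3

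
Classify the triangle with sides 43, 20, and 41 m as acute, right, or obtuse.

acute

Compare the square of the longest side to the sum of squares of the other two: 20² + 41² = 2081 > 1849 = 43².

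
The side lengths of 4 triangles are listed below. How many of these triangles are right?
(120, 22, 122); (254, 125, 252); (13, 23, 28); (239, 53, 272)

(120,22,122): 22²+120² = 14884 = 122² → right
(254,125,252): 125²+252² = 79129 > 64516 = 254² → acute
(13,23,28): 13²+23² = 698 < 784 = 28² → obtuse
(239,53,272): 53²+239² = 59930 < 73984 = 272² → obtuse
1 of the 4 is right.

1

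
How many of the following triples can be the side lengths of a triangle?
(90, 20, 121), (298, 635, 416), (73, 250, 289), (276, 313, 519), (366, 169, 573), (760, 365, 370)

(20,90,121): 20+90 ≤ 121 → not valid
(298,416,635): 298+416 > 635 → valid
(73,250,289): 73+250 > 289 → valid
(276,313,519): 276+313 > 519 → valid
(169,366,573): 169+366 ≤ 573 → not valid
(365,370,760): 365+370 ≤ 760 → not valid
3 of the 6 triples form a triangle.

3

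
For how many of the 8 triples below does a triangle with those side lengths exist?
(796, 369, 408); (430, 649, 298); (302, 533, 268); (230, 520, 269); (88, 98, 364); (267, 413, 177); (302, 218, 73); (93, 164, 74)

(369,408,796): 369+408 ≤ 796 → not valid
(298,430,649): 298+430 > 649 → valid
(268,302,533): 268+302 > 533 → valid
(230,269,520): 230+269 ≤ 520 → not valid
(88,98,364): 88+98 ≤ 364 → not valid
(177,267,413): 177+267 > 413 → valid
(73,218,302): 73+218 ≤ 302 → not valid
(74,93,164): 74+93 > 164 → valid
4 of the 8 triples form a triangle.

4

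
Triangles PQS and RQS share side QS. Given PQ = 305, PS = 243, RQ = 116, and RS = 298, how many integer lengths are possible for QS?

From triangle PQS: 62 < QS < 548.
From triangle RQS: 182 < QS < 414.
Intersection: 182 < QS < 414, so integers 183 through 413: 231 values.

231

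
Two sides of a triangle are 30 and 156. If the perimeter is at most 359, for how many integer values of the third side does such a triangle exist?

Triangle inequality: 126 < x < 186. Perimeter ≤ 359 gives x ≤ 359 − 30 − 156 = 173.
So 126 < x ≤ 173; integers 127 through 173: 47 values.

47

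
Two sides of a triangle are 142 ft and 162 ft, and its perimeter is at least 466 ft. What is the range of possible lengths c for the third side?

Triangle inequality alone gives 20 < c < 304.
The perimeter condition gives c ≥ 466 − 142 − 162 = 162.
Intersecting the two: 162 ≤ c < 304.

162 ≤ c < 304 ft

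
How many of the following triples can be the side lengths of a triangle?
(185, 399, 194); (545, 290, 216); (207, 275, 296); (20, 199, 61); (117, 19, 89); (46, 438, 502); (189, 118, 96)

(185,194,399): 185+194 ≤ 399 → not valid
(216,290,545): 216+290 ≤ 545 → not valid
(207,275,296): 207+275 > 296 → valid
(20,61,199): 20+61 ≤ 199 → not valid
(19,89,117): 19+89 ≤ 117 → not valid
(46,438,502): 46+438 ≤ 502 → not valid
(96,118,189): 96+118 > 189 → valid
2 of the 7 triples form a triangle.

2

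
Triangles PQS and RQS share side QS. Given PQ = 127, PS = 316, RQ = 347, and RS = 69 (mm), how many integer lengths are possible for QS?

From triangle PQS: 189 < QS < 443.
From triangle RQS: 278 < QS < 416.
Intersection: 278 < QS < 416, so integers 279 through 415: 137 values.

137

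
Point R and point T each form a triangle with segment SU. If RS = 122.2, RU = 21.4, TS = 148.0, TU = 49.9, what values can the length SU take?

100.8 < SU < 143.6

From triangle RSU: |122.2 − 21.4| < SU < 122.2 + 21.4, i.e. 100.8 < SU < 143.6.
From triangle TSU: 98.1 < SU < 197.9.
Both must hold, so SU lies in the intersection.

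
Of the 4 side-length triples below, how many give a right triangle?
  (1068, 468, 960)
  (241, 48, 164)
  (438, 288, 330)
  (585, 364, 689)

(1068,468,960): 468²+960² = 1140624 = 1068² → right
(241,48,164): 48+164 ≤ 241, not a triangle
(438,288,330): 288²+330² = 191844 = 438² → right
(585,364,689): 364²+585² = 474721 = 689² → right
3 of the 4 are right.

3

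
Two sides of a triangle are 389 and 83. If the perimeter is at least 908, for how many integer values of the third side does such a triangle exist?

36

Triangle inequality: 306 < x < 472. Perimeter ≥ 908 gives x ≥ 908 − 389 − 83 = 436.
So 436 ≤ x < 472; integers 436 through 471: 36 values.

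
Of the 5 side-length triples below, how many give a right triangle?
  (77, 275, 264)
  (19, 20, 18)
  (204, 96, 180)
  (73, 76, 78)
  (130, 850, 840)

3

(77,275,264): 77²+264² = 75625 = 275² → right
(19,20,18): 18²+19² = 685 > 400 = 20² → acute
(204,96,180): 96²+180² = 41616 = 204² → right
(73,76,78): 73²+76² = 11105 > 6084 = 78² → acute
(130,850,840): 130²+840² = 722500 = 850² → right
3 of the 5 are right.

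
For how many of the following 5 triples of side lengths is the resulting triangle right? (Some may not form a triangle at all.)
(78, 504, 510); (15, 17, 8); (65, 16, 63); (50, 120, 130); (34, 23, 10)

4

(78,504,510): 78²+504² = 260100 = 510² → right
(15,17,8): 8²+15² = 289 = 17² → right
(65,16,63): 16²+63² = 4225 = 65² → right
(50,120,130): 50²+120² = 16900 = 130² → right
(34,23,10): 10+23 ≤ 34, not a triangle
4 of the 5 are right.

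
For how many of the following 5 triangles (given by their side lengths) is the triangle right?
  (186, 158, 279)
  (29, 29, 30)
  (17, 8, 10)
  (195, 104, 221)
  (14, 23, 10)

(186,158,279): 158²+186² = 59560 < 77841 = 279² → obtuse
(29,29,30): 29²+29² = 1682 > 900 = 30² → acute
(17,8,10): 8²+10² = 164 < 289 = 17² → obtuse
(195,104,221): 104²+195² = 48841 = 221² → right
(14,23,10): 10²+14² = 296 < 529 = 23² → obtuse
1 of the 5 is right.

1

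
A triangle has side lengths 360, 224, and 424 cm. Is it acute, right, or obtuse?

Compare the square of the longest side to the sum of squares of the other two: 224² + 360² = 179776 = 424².

right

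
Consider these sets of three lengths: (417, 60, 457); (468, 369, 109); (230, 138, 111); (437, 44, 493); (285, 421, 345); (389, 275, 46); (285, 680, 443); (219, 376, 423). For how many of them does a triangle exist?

6

(60,417,457): 60+417 > 457 → valid
(109,369,468): 109+369 > 468 → valid
(111,138,230): 111+138 > 230 → valid
(44,437,493): 44+437 ≤ 493 → not valid
(285,345,421): 285+345 > 421 → valid
(46,275,389): 46+275 ≤ 389 → not valid
(285,443,680): 285+443 > 680 → valid
(219,376,423): 219+376 > 423 → valid
6 of the 8 triples form a triangle.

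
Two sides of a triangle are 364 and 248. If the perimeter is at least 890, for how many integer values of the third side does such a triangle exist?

Triangle inequality: 116 < x < 612. Perimeter ≥ 890 gives x ≥ 890 − 364 − 248 = 278.
So 278 ≤ x < 612; integers 278 through 611: 334 values.

334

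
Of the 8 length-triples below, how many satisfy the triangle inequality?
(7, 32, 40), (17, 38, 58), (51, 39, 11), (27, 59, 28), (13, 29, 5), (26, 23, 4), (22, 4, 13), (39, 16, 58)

(7,32,40): 7+32 ≤ 40 → not valid
(17,38,58): 17+38 ≤ 58 → not valid
(11,39,51): 11+39 ≤ 51 → not valid
(27,28,59): 27+28 ≤ 59 → not valid
(5,13,29): 5+13 ≤ 29 → not valid
(4,23,26): 4+23 > 26 → valid
(4,13,22): 4+13 ≤ 22 → not valid
(16,39,58): 16+39 ≤ 58 → not valid
1 of the 8 triples forms a triangle.

1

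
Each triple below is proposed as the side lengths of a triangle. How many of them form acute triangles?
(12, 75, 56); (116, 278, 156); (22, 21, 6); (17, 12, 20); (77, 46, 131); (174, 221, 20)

(12,75,56): 12+56 ≤ 75, not a triangle
(116,278,156): 116+156 ≤ 278, not a triangle
(22,21,6): 6²+21² = 477 < 484 = 22² → obtuse
(17,12,20): 12²+17² = 433 > 400 = 20² → acute
(77,46,131): 46+77 ≤ 131, not a triangle
(174,221,20): 20+174 ≤ 221, not a triangle
1 of the 6 is acute.

1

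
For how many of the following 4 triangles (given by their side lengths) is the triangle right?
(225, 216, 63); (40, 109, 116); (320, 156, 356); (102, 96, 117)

2

(225,216,63): 63²+216² = 50625 = 225² → right
(40,109,116): 40²+109² = 13481 > 13456 = 116² → acute
(320,156,356): 156²+320² = 126736 = 356² → right
(102,96,117): 96²+102² = 19620 > 13689 = 117² → acute
2 of the 4 are right.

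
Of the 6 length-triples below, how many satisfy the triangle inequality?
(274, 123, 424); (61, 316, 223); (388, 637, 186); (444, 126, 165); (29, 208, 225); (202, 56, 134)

(123,274,424): 123+274 ≤ 424 → not valid
(61,223,316): 61+223 ≤ 316 → not valid
(186,388,637): 186+388 ≤ 637 → not valid
(126,165,444): 126+165 ≤ 444 → not valid
(29,208,225): 29+208 > 225 → valid
(56,134,202): 56+134 ≤ 202 → not valid
1 of the 6 triples forms a triangle.

1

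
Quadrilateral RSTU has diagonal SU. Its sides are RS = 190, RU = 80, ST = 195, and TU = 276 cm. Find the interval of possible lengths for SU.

From triangle RSU: |190 − 80| < SU < 190 + 80, i.e. 110 < SU < 270.
From triangle TSU: 81 < SU < 471.
Both must hold, so SU lies in the intersection.

110 < SU < 270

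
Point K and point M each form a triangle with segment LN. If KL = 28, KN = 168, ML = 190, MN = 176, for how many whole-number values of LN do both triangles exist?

55

From triangle KLN: 140 < LN < 196.
From triangle MLN: 14 < LN < 366.
Intersection: 140 < LN < 196, so integers 141 through 195: 55 values.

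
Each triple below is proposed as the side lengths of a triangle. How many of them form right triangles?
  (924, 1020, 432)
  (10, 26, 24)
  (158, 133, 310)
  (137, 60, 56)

2

(924,1020,432): 432²+924² = 1040400 = 1020² → right
(10,26,24): 10²+24² = 676 = 26² → right
(158,133,310): 133+158 ≤ 310, not a triangle
(137,60,56): 56+60 ≤ 137, not a triangle
2 of the 4 are right.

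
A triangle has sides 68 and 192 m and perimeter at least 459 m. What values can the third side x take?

Triangle inequality alone gives 124 < x < 260.
The perimeter condition gives x ≥ 459 − 68 − 192 = 199.
Intersecting the two: 199 ≤ x < 260.

199 ≤ x < 260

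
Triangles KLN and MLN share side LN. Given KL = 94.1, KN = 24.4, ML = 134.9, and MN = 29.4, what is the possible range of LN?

105.5 < LN < 118.5

From triangle KLN: |94.1 − 24.4| < LN < 94.1 + 24.4, i.e. 69.7 < LN < 118.5.
From triangle MLN: 105.5 < LN < 164.3.
Both must hold, so LN lies in the intersection.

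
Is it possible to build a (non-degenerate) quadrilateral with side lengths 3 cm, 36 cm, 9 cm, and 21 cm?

For a quadrilateral, each side must be shorter than the sum of the others.
Here the longest side is 36, but the remaining 3 sides sum to only 33.

No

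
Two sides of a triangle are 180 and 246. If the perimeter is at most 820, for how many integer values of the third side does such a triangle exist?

328

Triangle inequality: 66 < x < 426. Perimeter ≤ 820 gives x ≤ 820 − 180 − 246 = 394.
So 66 < x ≤ 394; integers 67 through 394: 328 values.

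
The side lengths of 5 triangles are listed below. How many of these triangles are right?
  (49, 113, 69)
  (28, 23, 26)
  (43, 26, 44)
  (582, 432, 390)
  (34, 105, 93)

(49,113,69): 49²+69² = 7162 < 12769 = 113² → obtuse
(28,23,26): 23²+26² = 1205 > 784 = 28² → acute
(43,26,44): 26²+43² = 2525 > 1936 = 44² → acute
(582,432,390): 390²+432² = 338724 = 582² → right
(34,105,93): 34²+93² = 9805 < 11025 = 105² → obtuse
1 of the 5 is right.

1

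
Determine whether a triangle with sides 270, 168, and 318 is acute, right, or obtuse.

Compare the square of the longest side to the sum of squares of the other two: 168² + 270² = 101124 = 318².

right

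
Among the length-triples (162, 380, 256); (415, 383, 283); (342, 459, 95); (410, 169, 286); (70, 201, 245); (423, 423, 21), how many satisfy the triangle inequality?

(162,256,380): 162+256 > 380 → valid
(283,383,415): 283+383 > 415 → valid
(95,342,459): 95+342 ≤ 459 → not valid
(169,286,410): 169+286 > 410 → valid
(70,201,245): 70+201 > 245 → valid
(21,423,423): 21+423 > 423 → valid
5 of the 6 triples form a triangle.

5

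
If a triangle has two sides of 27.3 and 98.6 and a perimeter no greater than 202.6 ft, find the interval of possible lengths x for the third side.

71.3 < x ≤ 76.7 ft

Triangle inequality alone gives 71.3 < x < 125.9.
The perimeter condition gives x ≤ 202.6 − 27.3 − 98.6 = 76.7.
Intersecting the two: 71.3 < x ≤ 76.7.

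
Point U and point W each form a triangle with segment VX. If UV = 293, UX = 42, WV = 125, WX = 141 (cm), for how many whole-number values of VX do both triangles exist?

From triangle UVX: 251 < VX < 335.
From triangle WVX: 16 < VX < 266.
Intersection: 251 < VX < 266, so integers 252 through 265: 14 values.

14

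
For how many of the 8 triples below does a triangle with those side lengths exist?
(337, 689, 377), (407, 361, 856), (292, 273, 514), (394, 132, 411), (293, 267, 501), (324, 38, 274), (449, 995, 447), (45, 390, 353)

(337,377,689): 337+377 > 689 → valid
(361,407,856): 361+407 ≤ 856 → not valid
(273,292,514): 273+292 > 514 → valid
(132,394,411): 132+394 > 411 → valid
(267,293,501): 267+293 > 501 → valid
(38,274,324): 38+274 ≤ 324 → not valid
(447,449,995): 447+449 ≤ 995 → not valid
(45,353,390): 45+353 > 390 → valid
5 of the 8 triples form a triangle.

5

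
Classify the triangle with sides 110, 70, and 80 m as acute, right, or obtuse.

Compare the square of the longest side to the sum of squares of the other two: 70² + 80² = 11300 < 12100 = 110².

obtuse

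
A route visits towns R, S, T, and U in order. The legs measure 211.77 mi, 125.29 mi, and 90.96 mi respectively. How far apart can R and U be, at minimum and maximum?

0 ≤ RU ≤ 428.02 mi

The maximum is all hops collinear in one direction: 211.77 + 125.29 + 90.96 = 428.02.
The longest hop is 211.77; the others sum to 216.25. Since 211.77 ≤ 216.25, the path can fold back on itself completely, so the minimum distance is 0.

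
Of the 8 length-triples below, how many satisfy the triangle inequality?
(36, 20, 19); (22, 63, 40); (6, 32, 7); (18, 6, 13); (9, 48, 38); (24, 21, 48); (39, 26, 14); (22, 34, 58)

3

(19,20,36): 19+20 > 36 → valid
(22,40,63): 22+40 ≤ 63 → not valid
(6,7,32): 6+7 ≤ 32 → not valid
(6,13,18): 6+13 > 18 → valid
(9,38,48): 9+38 ≤ 48 → not valid
(21,24,48): 21+24 ≤ 48 → not valid
(14,26,39): 14+26 > 39 → valid
(22,34,58): 22+34 ≤ 58 → not valid
3 of the 8 triples form a triangle.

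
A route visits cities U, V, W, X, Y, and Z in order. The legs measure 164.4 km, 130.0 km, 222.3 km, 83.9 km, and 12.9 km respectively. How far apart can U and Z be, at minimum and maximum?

The maximum is all hops collinear in one direction: 164.4 + 130.0 + 222.3 + 83.9 + 12.9 = 613.5.
The longest hop is 222.3; the others sum to 391.2. Since 222.3 ≤ 391.2, the path can fold back on itself completely, so the minimum distance is 0.

0 ≤ UZ ≤ 613.5 km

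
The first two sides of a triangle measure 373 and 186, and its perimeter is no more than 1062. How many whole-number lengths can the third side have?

316

Triangle inequality: 187 < x < 559. Perimeter ≤ 1062 gives x ≤ 1062 − 373 − 186 = 503.
So 187 < x ≤ 503; integers 188 through 503: 316 values.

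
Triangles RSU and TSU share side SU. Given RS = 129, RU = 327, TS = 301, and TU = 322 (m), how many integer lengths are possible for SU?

From triangle RSU: 198 < SU < 456.
From triangle TSU: 21 < SU < 623.
Intersection: 198 < SU < 456, so integers 199 through 455: 257 values.

257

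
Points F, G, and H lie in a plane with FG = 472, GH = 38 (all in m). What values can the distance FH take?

434 ≤ FH ≤ 510 m

By the triangle inequality, |472 − 38| ≤ FH ≤ 472 + 38.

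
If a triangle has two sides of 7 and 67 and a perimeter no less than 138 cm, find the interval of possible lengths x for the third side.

Triangle inequality alone gives 60 < x < 74.
The perimeter condition gives x ≥ 138 − 7 − 67 = 64.
Intersecting the two: 64 ≤ x < 74.

64 ≤ x < 74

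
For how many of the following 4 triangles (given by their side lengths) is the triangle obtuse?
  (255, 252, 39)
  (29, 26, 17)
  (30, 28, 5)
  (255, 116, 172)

(255,252,39): 39²+252² = 65025 = 255² → right
(29,26,17): 17²+26² = 965 > 841 = 29² → acute
(30,28,5): 5²+28² = 809 < 900 = 30² → obtuse
(255,116,172): 116²+172² = 43040 < 65025 = 255² → obtuse
2 of the 4 are obtuse.

2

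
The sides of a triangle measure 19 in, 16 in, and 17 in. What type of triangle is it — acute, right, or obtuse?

Compare the square of the longest side to the sum of squares of the other two: 16² + 17² = 545 > 361 = 19².

acute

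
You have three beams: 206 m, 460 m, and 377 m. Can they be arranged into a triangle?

The longest side is 460, and the other two sum to 583.
Since 583 > 460, the triangle inequality holds.

Yes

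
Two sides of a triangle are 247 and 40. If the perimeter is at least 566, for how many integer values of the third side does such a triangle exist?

Triangle inequality: 207 < x < 287. Perimeter ≥ 566 gives x ≥ 566 − 247 − 40 = 279.
So 279 ≤ x < 287; integers 279 through 286: 8 values.

8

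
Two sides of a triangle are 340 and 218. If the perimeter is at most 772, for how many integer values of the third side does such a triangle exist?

92

Triangle inequality: 122 < x < 558. Perimeter ≤ 772 gives x ≤ 772 − 340 − 218 = 214.
So 122 < x ≤ 214; integers 123 through 214: 92 values.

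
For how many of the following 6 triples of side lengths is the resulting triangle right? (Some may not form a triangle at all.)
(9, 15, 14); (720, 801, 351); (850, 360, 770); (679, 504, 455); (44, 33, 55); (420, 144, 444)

(9,15,14): 9²+14² = 277 > 225 = 15² → acute
(720,801,351): 351²+720² = 641601 = 801² → right
(850,360,770): 360²+770² = 722500 = 850² → right
(679,504,455): 455²+504² = 461041 = 679² → right
(44,33,55): 33²+44² = 3025 = 55² → right
(420,144,444): 144²+420² = 197136 = 444² → right
5 of the 6 are right.

5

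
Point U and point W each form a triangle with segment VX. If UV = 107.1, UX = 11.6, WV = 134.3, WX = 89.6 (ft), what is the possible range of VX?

95.5 < VX < 118.7

From triangle UVX: |107.1 − 11.6| < VX < 107.1 + 11.6, i.e. 95.5 < VX < 118.7.
From triangle WVX: 44.7 < VX < 223.9.
Both must hold, so VX lies in the intersection.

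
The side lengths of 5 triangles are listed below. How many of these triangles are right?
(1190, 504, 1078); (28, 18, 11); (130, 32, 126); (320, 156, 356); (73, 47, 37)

(1190,504,1078): 504²+1078² = 1416100 = 1190² → right
(28,18,11): 11²+18² = 445 < 784 = 28² → obtuse
(130,32,126): 32²+126² = 16900 = 130² → right
(320,156,356): 156²+320² = 126736 = 356² → right
(73,47,37): 37²+47² = 3578 < 5329 = 73² → obtuse
3 of the 5 are right.

3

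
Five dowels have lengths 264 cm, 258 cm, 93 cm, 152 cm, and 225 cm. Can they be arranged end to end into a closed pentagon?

Yes

A pentagon exists iff every side is shorter than the sum of the others — equivalently, the longest side is less than the sum of the rest.
Longest side 264 < 728 (sum of the remaining 4), so yes.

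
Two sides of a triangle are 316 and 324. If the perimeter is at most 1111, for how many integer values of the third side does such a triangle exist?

Triangle inequality: 8 < x < 640. Perimeter ≤ 1111 gives x ≤ 1111 − 316 − 324 = 471.
So 8 < x ≤ 471; integers 9 through 471: 463 values.

463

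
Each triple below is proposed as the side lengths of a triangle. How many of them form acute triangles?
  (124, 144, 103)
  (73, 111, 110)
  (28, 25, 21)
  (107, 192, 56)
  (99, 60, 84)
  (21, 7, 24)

(124,144,103): 103²+124² = 25985 > 20736 = 144² → acute
(73,111,110): 73²+110² = 17429 > 12321 = 111² → acute
(28,25,21): 21²+25² = 1066 > 784 = 28² → acute
(107,192,56): 56+107 ≤ 192, not a triangle
(99,60,84): 60²+84² = 10656 > 9801 = 99² → acute
(21,7,24): 7²+21² = 490 < 576 = 24² → obtuse
4 of the 6 are acute.

4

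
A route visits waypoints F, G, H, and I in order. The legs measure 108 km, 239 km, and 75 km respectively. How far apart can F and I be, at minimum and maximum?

56 ≤ FI ≤ 422 km

The maximum is all hops collinear in one direction: 108 + 239 + 75 = 422.
The longest hop is 239; the others sum to 183. Folding the others back against it leaves at least 239 − 183 = 56.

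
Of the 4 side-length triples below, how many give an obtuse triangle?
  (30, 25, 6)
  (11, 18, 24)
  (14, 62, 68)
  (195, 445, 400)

(30,25,6): 6²+25² = 661 < 900 = 30² → obtuse
(11,18,24): 11²+18² = 445 < 576 = 24² → obtuse
(14,62,68): 14²+62² = 4040 < 4624 = 68² → obtuse
(195,445,400): 195²+400² = 198025 = 445² → right
3 of the 4 are obtuse.

3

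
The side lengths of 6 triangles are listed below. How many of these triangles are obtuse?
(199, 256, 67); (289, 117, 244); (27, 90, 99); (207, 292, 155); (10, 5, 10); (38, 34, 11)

(199,256,67): 67²+199² = 44090 < 65536 = 256² → obtuse
(289,117,244): 117²+244² = 73225 < 83521 = 289² → obtuse
(27,90,99): 27²+90² = 8829 < 9801 = 99² → obtuse
(207,292,155): 155²+207² = 66874 < 85264 = 292² → obtuse
(10,5,10): 5²+10² = 125 > 100 = 10² → acute
(38,34,11): 11²+34² = 1277 < 1444 = 38² → obtuse
5 of the 6 are obtuse.

5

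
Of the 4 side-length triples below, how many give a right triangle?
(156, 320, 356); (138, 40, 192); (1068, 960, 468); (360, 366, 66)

(156,320,356): 156²+320² = 126736 = 356² → right
(138,40,192): 40+138 ≤ 192, not a triangle
(1068,960,468): 468²+960² = 1140624 = 1068² → right
(360,366,66): 66²+360² = 133956 = 366² → right
3 of the 4 are right.

3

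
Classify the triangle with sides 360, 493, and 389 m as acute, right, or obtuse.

acute

Compare the square of the longest side to the sum of squares of the other two: 360² + 389² = 280921 > 243049 = 493².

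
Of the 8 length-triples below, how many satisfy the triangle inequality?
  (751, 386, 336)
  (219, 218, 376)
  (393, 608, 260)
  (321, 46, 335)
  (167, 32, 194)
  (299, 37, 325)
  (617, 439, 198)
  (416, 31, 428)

7

(336,386,751): 336+386 ≤ 751 → not valid
(218,219,376): 218+219 > 376 → valid
(260,393,608): 260+393 > 608 → valid
(46,321,335): 46+321 > 335 → valid
(32,167,194): 32+167 > 194 → valid
(37,299,325): 37+299 > 325 → valid
(198,439,617): 198+439 > 617 → valid
(31,416,428): 31+416 > 428 → valid
7 of the 8 triples form a triangle.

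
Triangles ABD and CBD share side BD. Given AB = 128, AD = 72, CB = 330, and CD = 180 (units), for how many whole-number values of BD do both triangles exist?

49

From triangle ABD: 56 < BD < 200.
From triangle CBD: 150 < BD < 510.
Intersection: 150 < BD < 200, so integers 151 through 199: 49 values.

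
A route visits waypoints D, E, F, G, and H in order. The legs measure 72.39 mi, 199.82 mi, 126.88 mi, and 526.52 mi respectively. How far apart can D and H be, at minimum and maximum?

The maximum is all hops collinear in one direction: 72.39 + 199.82 + 126.88 + 526.52 = 925.61.
The longest hop is 526.52; the others sum to 399.09. Folding the others back against it leaves at least 526.52 − 399.09 = 127.43.

127.43 ≤ DH ≤ 925.61 mi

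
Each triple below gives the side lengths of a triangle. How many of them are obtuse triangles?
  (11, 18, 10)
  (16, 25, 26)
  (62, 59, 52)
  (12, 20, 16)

(11,18,10): 10²+11² = 221 < 324 = 18² → obtuse
(16,25,26): 16²+25² = 881 > 676 = 26² → acute
(62,59,52): 52²+59² = 6185 > 3844 = 62² → acute
(12,20,16): 12²+16² = 400 = 20² → right
1 of the 4 is obtuse.

1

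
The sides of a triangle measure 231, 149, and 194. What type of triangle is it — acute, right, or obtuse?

Compare the square of the longest side to the sum of squares of the other two: 149² + 194² = 59837 > 53361 = 231².

acute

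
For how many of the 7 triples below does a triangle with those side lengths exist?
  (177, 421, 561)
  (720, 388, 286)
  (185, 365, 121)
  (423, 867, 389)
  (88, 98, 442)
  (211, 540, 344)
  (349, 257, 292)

(177,421,561): 177+421 > 561 → valid
(286,388,720): 286+388 ≤ 720 → not valid
(121,185,365): 121+185 ≤ 365 → not valid
(389,423,867): 389+423 ≤ 867 → not valid
(88,98,442): 88+98 ≤ 442 → not valid
(211,344,540): 211+344 > 540 → valid
(257,292,349): 257+292 > 349 → valid
3 of the 7 triples form a triangle.

3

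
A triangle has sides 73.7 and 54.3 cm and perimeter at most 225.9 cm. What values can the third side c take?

Triangle inequality alone gives 19.4 < c < 128.0.
The perimeter condition gives c ≤ 225.9 − 73.7 − 54.3 = 97.9.
Intersecting the two: 19.4 < c ≤ 97.9.

19.4 < c ≤ 97.9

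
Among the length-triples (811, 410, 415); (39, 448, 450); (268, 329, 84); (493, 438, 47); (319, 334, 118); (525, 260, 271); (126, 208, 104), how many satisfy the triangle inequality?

(410,415,811): 410+415 > 811 → valid
(39,448,450): 39+448 > 450 → valid
(84,268,329): 84+268 > 329 → valid
(47,438,493): 47+438 ≤ 493 → not valid
(118,319,334): 118+319 > 334 → valid
(260,271,525): 260+271 > 525 → valid
(104,126,208): 104+126 > 208 → valid
6 of the 7 triples form a triangle.

6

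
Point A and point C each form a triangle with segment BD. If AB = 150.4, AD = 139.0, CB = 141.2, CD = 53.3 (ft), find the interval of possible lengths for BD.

From triangle ABD: |150.4 − 139.0| < BD < 150.4 + 139.0, i.e. 11.4 < BD < 289.4.
From triangle CBD: 87.9 < BD < 194.5.
Both must hold, so BD lies in the intersection.

87.9 < BD < 194.5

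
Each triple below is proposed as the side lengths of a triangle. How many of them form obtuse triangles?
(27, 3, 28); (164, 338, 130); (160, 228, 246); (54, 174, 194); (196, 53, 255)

(27,3,28): 3²+27² = 738 < 784 = 28² → obtuse
(164,338,130): 130+164 ≤ 338, not a triangle
(160,228,246): 160²+228² = 77584 > 60516 = 246² → acute
(54,174,194): 54²+174² = 33192 < 37636 = 194² → obtuse
(196,53,255): 53+196 ≤ 255, not a triangle
2 of the 5 are obtuse.

2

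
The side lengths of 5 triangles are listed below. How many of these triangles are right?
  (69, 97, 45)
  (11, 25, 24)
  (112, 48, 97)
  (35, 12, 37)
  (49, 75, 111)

(69,97,45): 45²+69² = 6786 < 9409 = 97² → obtuse
(11,25,24): 11²+24² = 697 > 625 = 25² → acute
(112,48,97): 48²+97² = 11713 < 12544 = 112² → obtuse
(35,12,37): 12²+35² = 1369 = 37² → right
(49,75,111): 49²+75² = 8026 < 12321 = 111² → obtuse
1 of the 5 is right.

1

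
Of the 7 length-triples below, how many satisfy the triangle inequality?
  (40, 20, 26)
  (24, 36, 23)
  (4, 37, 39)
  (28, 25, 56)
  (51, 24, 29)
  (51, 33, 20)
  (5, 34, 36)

6

(20,26,40): 20+26 > 40 → valid
(23,24,36): 23+24 > 36 → valid
(4,37,39): 4+37 > 39 → valid
(25,28,56): 25+28 ≤ 56 → not valid
(24,29,51): 24+29 > 51 → valid
(20,33,51): 20+33 > 51 → valid
(5,34,36): 5+34 > 36 → valid
6 of the 7 triples form a triangle.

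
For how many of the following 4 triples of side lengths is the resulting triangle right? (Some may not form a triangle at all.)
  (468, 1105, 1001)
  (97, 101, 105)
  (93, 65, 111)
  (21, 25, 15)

(468,1105,1001): 468²+1001² = 1221025 = 1105² → right
(97,101,105): 97²+101² = 19610 > 11025 = 105² → acute
(93,65,111): 65²+93² = 12874 > 12321 = 111² → acute
(21,25,15): 15²+21² = 666 > 625 = 25² → acute
1 of the 4 is right.

1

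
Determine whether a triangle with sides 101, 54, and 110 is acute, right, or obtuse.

Compare the square of the longest side to the sum of squares of the other two: 54² + 101² = 13117 > 12100 = 110².

acute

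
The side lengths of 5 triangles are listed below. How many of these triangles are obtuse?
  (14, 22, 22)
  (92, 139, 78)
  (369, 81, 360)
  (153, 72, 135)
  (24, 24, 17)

1

(14,22,22): 14²+22² = 680 > 484 = 22² → acute
(92,139,78): 78²+92² = 14548 < 19321 = 139² → obtuse
(369,81,360): 81²+360² = 136161 = 369² → right
(153,72,135): 72²+135² = 23409 = 153² → right
(24,24,17): 17²+24² = 865 > 576 = 24² → acute
1 of the 5 is obtuse.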